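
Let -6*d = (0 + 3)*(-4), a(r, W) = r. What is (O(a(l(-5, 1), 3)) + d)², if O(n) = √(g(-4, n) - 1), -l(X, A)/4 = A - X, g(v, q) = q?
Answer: -21 + 20*I ≈ -21.0 + 20.0*I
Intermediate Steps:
l(X, A) = -4*A + 4*X (l(X, A) = -4*(A - X) = -4*A + 4*X)
d = 2 (d = -(0 + 3)*(-4)/6 = -(-4)/2 = -⅙*(-12) = 2)
O(n) = √(-1 + n) (O(n) = √(n - 1) = √(-1 + n))
(O(a(l(-5, 1), 3)) + d)² = (√(-1 + (-4*1 + 4*(-5))) + 2)² = (√(-1 + (-4 - 20)) + 2)² = (√(-1 - 24) + 2)² = (√(-25) + 2)² = (5*I + 2)² = (2 + 5*I)²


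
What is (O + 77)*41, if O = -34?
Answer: 1763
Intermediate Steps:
(O + 77)*41 = (-34 + 77)*41 = 43*41 = 1763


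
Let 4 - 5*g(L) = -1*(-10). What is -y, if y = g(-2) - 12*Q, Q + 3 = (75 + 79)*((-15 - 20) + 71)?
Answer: 332466/5 ≈ 66493.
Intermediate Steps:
g(L) = -6/5 (g(L) = 4/5 - (-1)*(-10)/5 = 4/5 - 1/5*10 = 4/5 - 2 = -6/5)
Q = 5541 (Q = -3 + (75 + 79)*((-15 - 20) + 71) = -3 + 154*(-35 + 71) = -3 + 154*36 = -3 + 5544 = 5541)
y = -332466/5 (y = -6/5 - 12*5541 = -6/5 - 66492 = -332466/5 ≈ -66493.)
-y = -1*(-332466/5) = 332466/5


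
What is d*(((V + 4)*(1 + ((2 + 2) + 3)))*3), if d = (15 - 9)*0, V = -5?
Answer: 0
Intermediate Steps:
d = 0 (d = 6*0 = 0)
d*(((V + 4)*(1 + ((2 + 2) + 3)))*3) = 0*(((-5 + 4)*(1 + ((2 + 2) + 3)))*3) = 0*(-(1 + (4 + 3))*3) = 0*(-(1 + 7)*3) = 0*(-1*8*3) = 0*(-8*3) = 0*(-24) = 0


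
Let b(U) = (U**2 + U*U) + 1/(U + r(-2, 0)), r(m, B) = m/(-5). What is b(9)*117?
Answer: 891423/47 ≈ 18966.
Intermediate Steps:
r(m, B) = -m/5 (r(m, B) = m*(-1/5) = -m/5)
b(U) = 1/(2/5 + U) + 2*U**2 (b(U) = (U**2 + U*U) + 1/(U - 1/5*(-2)) = (U**2 + U**2) + 1/(U + 2/5) = 2*U**2 + 1/(2/5 + U) = 1/(2/5 + U) + 2*U**2)
b(9)*117 = ((5 + 4*9**2 + 10*9**3)/(2 + 5*9))*117 = ((5 + 4*81 + 10*729)/(2 + 45))*117 = ((5 + 324 + 7290)/47)*117 = ((1/47)*7619)*117 = (7619/47)*117 = 891423/47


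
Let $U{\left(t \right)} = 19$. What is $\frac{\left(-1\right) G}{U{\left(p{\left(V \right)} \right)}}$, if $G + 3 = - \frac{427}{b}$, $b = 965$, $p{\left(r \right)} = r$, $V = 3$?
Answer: $\frac{3322}{18335} \approx 0.18118$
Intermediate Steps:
$G = - \frac{3322}{965}$ ($G = -3 - \frac{427}{965} = - \frac{3322}{965} \approx -3.4425$)
$\frac{\left(-1\right) G}{U{\left(p{\left(V \right)} \right)}} = \frac{\left(-1\right) \left(- \frac{3322}{965}\right)}{19} = \frac{3322}{965} \cdot \frac{1}{19} = \frac{3322}{18335}$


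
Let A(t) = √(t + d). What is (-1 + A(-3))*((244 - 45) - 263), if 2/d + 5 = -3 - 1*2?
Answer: 64 - 256*I*√5/5 ≈ 64.0 - 114.49*I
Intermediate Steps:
d = -⅕ (d = 2/(-5 + (-3 - 1*2)) = 2/(-5 + (-3 - 2)) = 2/(-5 - 5) = 2/(-10) = 2*(-⅒) = -⅕ ≈ -0.20000)
A(t) = √(-⅕ + t) (A(t) = √(t - ⅕) = √(-⅕ + t))
(-1 + A(-3))*((244 - 45) - 263) = (-1 + √(-5 + 25*(-3))/5)*((244 - 45) - 263) = (-1 + √(-5 - 75)/5)*(199 - 263) = (-1 + √(-80)/5)*(-64) = (-1 + (4*I*√5)/5)*(-64) = (-1 + 4*I*√5/5)*(-64) = 64 - 256*I*√5/5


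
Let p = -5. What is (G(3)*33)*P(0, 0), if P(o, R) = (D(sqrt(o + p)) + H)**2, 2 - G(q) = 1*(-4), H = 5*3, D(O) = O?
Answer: 43560 + 5940*I*sqrt(5) ≈ 43560.0 + 13282.0*I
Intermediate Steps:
H = 15
G(q) = 6 (G(q) = 2 - (-4) = 2 - 1*(-4) = 2 + 4 = 6)
P(o, R) = (15 + sqrt(-5 + o))**2 (P(o, R) = (sqrt(o - 5) + 15)**2 = (sqrt(-5 + o) + 15)**2 = (15 + sqrt(-5 + o))**2)
(G(3)*33)*P(0, 0) = (6*33)*(15 + sqrt(-5 + 0))**2 = 198*(15 + sqrt(-5))**2 = 198*(15 + I*sqrt(5))**2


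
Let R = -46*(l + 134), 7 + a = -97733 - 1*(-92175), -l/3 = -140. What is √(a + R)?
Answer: I*√31049 ≈ 176.21*I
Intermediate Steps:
l = 420 (l = -3*(-140) = 420)
a = -5565 (a = -7 + (-97733 - 1*(-92175)) = -7 + (-97733 + 92175) = -7 - 5558 = -5565)
R = -25484 (R = -46*(420 + 134) = -46*554 = -25484)
√(a + R) = √(-5565 - 25484) = √(-31049) = I*√31049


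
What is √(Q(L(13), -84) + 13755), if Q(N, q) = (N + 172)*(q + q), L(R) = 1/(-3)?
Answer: I*√15085 ≈ 122.82*I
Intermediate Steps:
L(R) = -⅓
Q(N, q) = 2*q*(172 + N) (Q(N, q) = (172 + N)*(2*q) = 2*q*(172 + N))
√(Q(L(13), -84) + 13755) = √(2*(-84)*(172 - ⅓) + 13755) = √(2*(-84)*(515/3) + 13755) = √(-28840 + 13755) = √(-15085) = I*√15085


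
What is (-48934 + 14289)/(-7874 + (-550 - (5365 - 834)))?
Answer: 6929/2591 ≈ 2.6743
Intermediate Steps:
(-48934 + 14289)/(-7874 + (-550 - (5365 - 834))) = -34645/(-7874 + (-550 - 1*4531)) = -34645/(-7874 + (-550 - 4531)) = -34645/(-7874 - 5081) = -34645/(-12955) = -34645*(-1/12955) = 6929/2591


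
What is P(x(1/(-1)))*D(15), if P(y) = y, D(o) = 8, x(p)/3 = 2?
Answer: 48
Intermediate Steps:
x(p) = 6 (x(p) = 3*2 = 6)
P(x(1/(-1)))*D(15) = 6*8 = 48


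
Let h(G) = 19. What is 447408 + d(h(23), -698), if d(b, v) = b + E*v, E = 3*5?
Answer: 436957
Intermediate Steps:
E = 15
d(b, v) = b + 15*v
447408 + d(h(23), -698) = 447408 + (19 + 15*(-698)) = 447408 + (19 - 10470) = 447408 - 10451 = 436957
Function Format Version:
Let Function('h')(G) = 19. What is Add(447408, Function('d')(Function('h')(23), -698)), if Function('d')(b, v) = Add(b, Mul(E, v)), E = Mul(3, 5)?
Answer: 436957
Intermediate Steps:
E = 15
Function('d')(b, v) = Add(b, Mul(15, v))
Add(447408, Function('d')(Function('h')(23), -698)) = Add(447408, Add(19, Mul(15, -698))) = Add(447408, Add(19, -10470)) = Add(447408, -10451) = 436957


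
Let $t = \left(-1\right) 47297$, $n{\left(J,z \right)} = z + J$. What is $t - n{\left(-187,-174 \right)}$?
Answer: $-46936$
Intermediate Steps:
$n{\left(J,z \right)} = J + z$
$t = -47297$
$t - n{\left(-187,-174 \right)} = -47297 - \left(-187 - 174\right) = -47297 - -361 = -47297 + 361 = -46936$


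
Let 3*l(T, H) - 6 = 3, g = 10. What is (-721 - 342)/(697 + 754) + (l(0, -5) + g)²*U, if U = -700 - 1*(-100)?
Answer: -147132463/1451 ≈ -1.0140e+5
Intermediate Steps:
l(T, H) = 3 (l(T, H) = 2 + (⅓)*3 = 2 + 1 = 3)
U = -600 (U = -700 + 100 = -600)
(-721 - 342)/(697 + 754) + (l(0, -5) + g)²*U = (-721 - 342)/(697 + 754) + (3 + 10)²*(-600) = -1063/1451 + 13²*(-600) = -1063*1/1451 + 169*(-600) = -1063/1451 - 101400 = -147132463/1451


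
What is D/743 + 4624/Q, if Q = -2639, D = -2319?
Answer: -9555473/1960777 ≈ -4.8733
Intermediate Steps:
D/743 + 4624/Q = -2319/743 + 4624/(-2639) = -2319*1/743 + 4624*(-1/2639) = -2319/743 - 4624/2639 = -9555473/1960777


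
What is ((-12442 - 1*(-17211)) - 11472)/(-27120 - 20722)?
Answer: 6703/47842 ≈ 0.14011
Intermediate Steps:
((-12442 - 1*(-17211)) - 11472)/(-27120 - 20722) = ((-12442 + 17211) - 11472)/(-47842) = (4769 - 11472)*(-1/47842) = -6703*(-1/47842) = 6703/47842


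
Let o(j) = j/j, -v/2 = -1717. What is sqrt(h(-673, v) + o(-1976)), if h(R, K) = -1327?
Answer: I*sqrt(1326) ≈ 36.414*I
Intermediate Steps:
v = 3434 (v = -2*(-1717) = 3434)
o(j) = 1
sqrt(h(-673, v) + o(-1976)) = sqrt(-1327 + 1) = sqrt(-1326) = I*sqrt(1326)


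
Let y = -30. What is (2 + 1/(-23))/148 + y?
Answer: -102075/3404 ≈ -29.987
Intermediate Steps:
(2 + 1/(-23))/148 + y = (2 + 1/(-23))/148 - 30 = (2 - 1/23)*(1/148) - 30 = (45/23)*(1/148) - 30 = 45/3404 - 30 = -102075/3404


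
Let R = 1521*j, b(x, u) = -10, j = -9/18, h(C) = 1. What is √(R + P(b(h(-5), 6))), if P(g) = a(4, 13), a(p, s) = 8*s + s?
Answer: 3*I*√286/2 ≈ 25.367*I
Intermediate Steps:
j = -½ (j = -9*1/18 = -½ ≈ -0.50000)
a(p, s) = 9*s
P(g) = 117 (P(g) = 9*13 = 117)
R = -1521/2 (R = 1521*(-½) = -1521/2 ≈ -760.50)
√(R + P(b(h(-5), 6))) = √(-1521/2 + 117) = √(-1287/2) = 3*I*√286/2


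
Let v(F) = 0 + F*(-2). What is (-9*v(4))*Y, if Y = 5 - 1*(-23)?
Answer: 2016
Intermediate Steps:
v(F) = -2*F (v(F) = 0 - 2*F = -2*F)
Y = 28 (Y = 5 + 23 = 28)
(-9*v(4))*Y = -(-18)*4*28 = -9*(-8)*28 = 72*28 = 2016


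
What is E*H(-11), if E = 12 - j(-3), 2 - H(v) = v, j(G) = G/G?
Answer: 143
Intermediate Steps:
j(G) = 1
H(v) = 2 - v
E = 11 (E = 12 - 1*1 = 12 - 1 = 11)
E*H(-11) = 11*(2 - 1*(-11)) = 11*(2 + 11) = 11*13 = 143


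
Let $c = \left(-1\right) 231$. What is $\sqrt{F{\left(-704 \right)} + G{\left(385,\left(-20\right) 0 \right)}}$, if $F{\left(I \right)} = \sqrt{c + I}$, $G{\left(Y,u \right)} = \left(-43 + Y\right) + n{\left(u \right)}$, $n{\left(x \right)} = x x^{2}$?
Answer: $\sqrt{342 + i \sqrt{935}} \approx 18.512 + 0.8259 i$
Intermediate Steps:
$n{\left(x \right)} = x^{3}$
$G{\left(Y,u \right)} = -43 + Y + u^{3}$ ($G{\left(Y,u \right)} = \left(-43 + Y\right) + u^{3} = -43 + Y + u^{3}$)
$c = -231$
$F{\left(I \right)} = \sqrt{-231 + I}$
$\sqrt{F{\left(-704 \right)} + G{\left(385,\left(-20\right) 0 \right)}} = \sqrt{\sqrt{-231 - 704} + \left(-43 + 385 + \left(\left(-20\right) 0\right)^{3}\right)} = \sqrt{\sqrt{-935} + \left(-43 + 385 + 0^{3}\right)} = \sqrt{i \sqrt{935} + \left(-43 + 385 + 0\right)} = \sqrt{i \sqrt{935} + 342} = \sqrt{342 + i \sqrt{935}}$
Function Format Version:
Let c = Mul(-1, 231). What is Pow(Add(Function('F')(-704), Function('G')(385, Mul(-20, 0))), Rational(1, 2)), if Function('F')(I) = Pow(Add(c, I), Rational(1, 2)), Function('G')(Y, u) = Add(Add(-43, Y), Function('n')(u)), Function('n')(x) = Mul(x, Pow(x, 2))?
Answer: Pow(Add(342, Mul(I, Pow(935, Rational(1, 2)))), Rational(1, 2)) ≈ Add(18.512, Mul(0.82590, I))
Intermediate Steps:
Function('n')(x) = Pow(x, 3)
Function('G')(Y, u) = Add(-43, Y, Pow(u, 3)) (Function('G')(Y, u) = Add(Add(-43, Y), Pow(u, 3)) = Add(-43, Y, Pow(u, 3)))
c = -231
Function('F')(I) = Pow(Add(-231, I), Rational(1, 2))
Pow(Add(Function('F')(-704), Function('G')(385, Mul(-20, 0))), Rational(1, 2)) = Pow(Add(Pow(Add(-231, -704), Rational(1, 2)), Add(-43, 385, Pow(Mul(-20, 0), 3))), Rational(1, 2)) = Pow(Add(Pow(-935, Rational(1, 2)), Add(-43, 385, Pow(0, 3))), Rational(1, 2)) = Pow(Add(Mul(I, Pow(935, Rational(1, 2))), Add(-43, 385, 0)), Rational(1, 2)) = Pow(Add(Mul(I, Pow(935, Rational(1, 2))), 342), Rational(1, 2)) = Pow(Add(342, Mul(I, Pow(935, Rational(1, 2)))), Rational(1, 2))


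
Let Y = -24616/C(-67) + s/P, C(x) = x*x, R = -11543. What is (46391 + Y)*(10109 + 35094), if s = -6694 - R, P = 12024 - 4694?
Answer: 68993698740786853/32904370 ≈ 2.0968e+9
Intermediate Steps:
P = 7330
s = 4849 (s = -6694 - 1*(-11543) = -6694 + 11543 = 4849)
C(x) = x²
Y = -158668119/32904370 (Y = -24616/((-67)²) + 4849/7330 = -24616/4489 + 4849*(1/7330) = -24616*1/4489 + 4849/7330 = -24616/4489 + 4849/7330 = -158668119/32904370 ≈ -4.8221)
(46391 + Y)*(10109 + 35094) = (46391 - 158668119/32904370)*(10109 + 35094) = (1526307960551/32904370)*45203 = 68993698740786853/32904370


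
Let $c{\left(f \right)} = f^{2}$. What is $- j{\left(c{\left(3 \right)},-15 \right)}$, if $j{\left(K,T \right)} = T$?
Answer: $15$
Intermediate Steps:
$- j{\left(c{\left(3 \right)},-15 \right)} = \left(-1\right) \left(-15\right) = 15$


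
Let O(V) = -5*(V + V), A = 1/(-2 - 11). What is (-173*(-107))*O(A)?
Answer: 185110/13 ≈ 14239.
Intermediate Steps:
A = -1/13 (A = 1/(-13) = -1/13 ≈ -0.076923)
O(V) = -10*V
(-173*(-107))*O(A) = (-173*(-107))*(-10*(-1/13)) = 18511*(10/13) = 185110/13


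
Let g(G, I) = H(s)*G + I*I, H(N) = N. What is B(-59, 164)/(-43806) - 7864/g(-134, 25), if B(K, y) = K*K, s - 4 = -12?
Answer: -350397641/74338782 ≈ -4.7135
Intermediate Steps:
s = -8 (s = 4 - 12 = -8)
B(K, y) = K²
g(G, I) = I² - 8*G (g(G, I) = -8*G + I*I = -8*G + I² = I² - 8*G)
B(-59, 164)/(-43806) - 7864/g(-134, 25) = (-59)²/(-43806) - 7864/(25² - 8*(-134)) = 3481*(-1/43806) - 7864/(625 + 1072) = -3481/43806 - 7864/1697 = -350397641/74338782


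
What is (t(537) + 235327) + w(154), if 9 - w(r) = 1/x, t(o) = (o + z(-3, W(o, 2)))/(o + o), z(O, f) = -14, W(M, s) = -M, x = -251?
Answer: 63440599211/269574 ≈ 2.3534e+5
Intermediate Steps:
t(o) = (-14 + o)/(2*o) (t(o) = (o - 14)/(o + o) = (-14 + o)/((2*o)) = (-14 + o)*(1/(2*o)) = (-14 + o)/(2*o))
w(r) = 2260/251 (w(r) = 9 - 1/(-251) = 9 - 1*(-1/251) = 9 + 1/251 = 2260/251)
(t(537) + 235327) + w(154) = ((½)*(-14 + 537)/537 + 235327) + 2260/251 = ((½)*(1/537)*523 + 235327) + 2260/251 = (523/1074 + 235327) + 2260/251 = 252741721/1074 + 2260/251 = 63440599211/269574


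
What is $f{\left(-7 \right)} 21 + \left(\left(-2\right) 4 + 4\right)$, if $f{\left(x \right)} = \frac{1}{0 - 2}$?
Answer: $- \frac{29}{2} \approx -14.5$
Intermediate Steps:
$f{\left(x \right)} = - \frac{1}{2}$ ($f{\left(x \right)} = \frac{1}{-2} = - \frac{1}{2}$)
$f{\left(-7 \right)} 21 + \left(\left(-2\right) 4 + 4\right) = \left(- \frac{1}{2}\right) 21 + \left(\left(-2\right) 4 + 4\right) = - \frac{21}{2} + \left(-8 + 4\right) = - \frac{21}{2} - 4 = - \frac{29}{2}$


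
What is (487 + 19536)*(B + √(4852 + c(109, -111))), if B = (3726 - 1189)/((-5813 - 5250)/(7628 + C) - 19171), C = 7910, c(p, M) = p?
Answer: -789304777838/297890061 + 220253*√41 ≈ 1.4077e+6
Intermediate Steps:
B = -39419906/297890061 (B = (3726 - 1189)/((-5813 - 5250)/(7628 + 7910) - 19171) = 2537/(-11063/15538 - 19171) = 2537/(-297890061/15538) = 2537*(-15538/297890061) = -39419906/297890061 ≈ -0.13233)
(487 + 19536)*(B + √(4852 + c(109, -111))) = (487 + 19536)*(-39419906/297890061 + √(4852 + 109)) = 20023*(-39419906/297890061 + √4961) = 20023*(-39419906/297890061 + 11*√41) = -789304777838/297890061 + 220253*√41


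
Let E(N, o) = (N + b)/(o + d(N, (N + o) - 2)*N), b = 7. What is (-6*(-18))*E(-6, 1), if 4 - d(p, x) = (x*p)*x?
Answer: -108/1787 ≈ -0.060436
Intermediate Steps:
d(p, x) = 4 - p*x**2 (d(p, x) = 4 - x*p*x = 4 - p*x*x = 4 - p*x**2)
E(N, o) = (7 + N)/(o + N*(4 - N*(-2 + N + o)**2)) (E(N, o) = (N + 7)/(o + (4 - N*((N + o) - 2)**2)*N) = (7 + N)/(o + (4 - N*(-2 + N + o)**2)*N) = (7 + N)/(o + N*(4 - N*(-2 + N + o)**2)))
(-6*(-18))*E(-6, 1) = (-6*(-18))*((-7 - 1*(-6))/(-1*1 - 6*(-4 - 6*(-2 - 6 + 1)**2))) = 108*((-7 + 6)/(-1 - 6*(-4 - 6*(-7)**2))) = 108*(-1/(-1 - 6*(-4 - 6*49))) = 108*(-1/(-1 - 6*(-4 - 294))) = 108*(-1/(-1 - 6*(-298))) = 108*(-1/(-1 + 1788)) = 108*(-1/1787) = -108/1787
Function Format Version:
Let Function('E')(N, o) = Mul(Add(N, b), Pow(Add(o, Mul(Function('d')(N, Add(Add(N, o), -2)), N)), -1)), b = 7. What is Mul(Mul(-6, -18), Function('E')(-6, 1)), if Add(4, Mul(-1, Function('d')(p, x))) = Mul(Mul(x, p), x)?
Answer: Rational(-108, 1787) ≈ -0.060436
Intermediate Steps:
Function('d')(p, x) = Add(4, Mul(-1, p, Pow(x, 2))) (Function('d')(p, x) = Add(4, Mul(-1, Mul(Mul(x, p), x))) = Add(4, Mul(-1, Mul(Mul(p, x), x))) = Add(4, Mul(-1, Mul(p, Pow(x, 2)))) = Add(4, Mul(-1, p, Pow(x, 2))))
Function('E')(N, o) = Mul(Pow(Add(o, Mul(N, Add(4, Mul(-1, N, Pow(Add(-2, N, o), 2))))), -1), Add(7, N)) (Function('E')(N, o) = Mul(Add(N, 7), Pow(Add(o, Mul(Add(4, Mul(-1, N, Pow(Add(Add(N, o), -2), 2))), N)), -1)) = Mul(Add(7, N), Pow(Add(o, Mul(Add(4, Mul(-1, N, Pow(Add(-2, N, o), 2))), N)), -1)) = Mul(Add(7, N), Pow(Add(o, Mul(N, Add(4, Mul(-1, N, Pow(Add(-2, N, o), 2))))), -1)) = Mul(Pow(Add(o, Mul(N, Add(4, Mul(-1, N, Pow(Add(-2, N, o), 2))))), -1), Add(7, N)))
Mul(Mul(-6, -18), Function('E')(-6, 1)) = Mul(Mul(-6, -18), Mul(Pow(Add(Mul(-1, 1), Mul(-6, Add(-4, Mul(-6, Pow(Add(-2, -6, 1), 2))))), -1), Add(-7, Mul(-1, -6)))) = Mul(108, Mul(Pow(Add(-1, Mul(-6, Add(-4, Mul(-6, Pow(-7, 2))))), -1), Add(-7, 6))) = Mul(108, Mul(Pow(Add(-1, Mul(-6, Add(-4, Mul(-6, 49)))), -1), -1)) = Mul(108, Mul(Pow(Add(-1, Mul(-6, Add(-4, -294))), -1), -1)) = Mul(108, Mul(Pow(Add(-1, Mul(-6, -298)), -1), -1)) = Mul(108, Mul(Pow(Add(-1, 1788), -1), -1)) = Mul(108, Mul(Pow(1787, -1), -1)) = Mul(108, Mul(Rational(1, 1787), -1)) = Mul(108, Rational(-1, 1787)) = Rational(-108, 1787)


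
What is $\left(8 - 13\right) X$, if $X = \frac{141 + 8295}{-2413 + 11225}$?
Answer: $- \frac{10545}{2203} \approx -4.7867$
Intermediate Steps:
$X = \frac{2109}{2203}$ ($X = \frac{8436}{8812} = 8436 \cdot \frac{1}{8812} = \frac{2109}{2203} \approx 0.95733$)
$\left(8 - 13\right) X = \left(8 - 13\right) \frac{2109}{2203} = \left(-5\right) \frac{2109}{2203} = - \frac{10545}{2203}$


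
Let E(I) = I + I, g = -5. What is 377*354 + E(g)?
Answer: 133448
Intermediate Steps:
E(I) = 2*I
377*354 + E(g) = 377*354 + 2*(-5) = 133458 - 10 = 133448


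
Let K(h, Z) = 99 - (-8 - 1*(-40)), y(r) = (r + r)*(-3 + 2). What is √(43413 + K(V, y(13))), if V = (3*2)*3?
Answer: 2*√10870 ≈ 208.52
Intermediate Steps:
y(r) = -2*r (y(r) = (2*r)*(-1) = -2*r)
V = 18 (V = 6*3 = 18)
K(h, Z) = 67 (K(h, Z) = 99 - (-8 + 40) = 99 - 1*32 = 99 - 32 = 67)
√(43413 + K(V, y(13))) = √(43413 + 67) = √43480 = 2*√10870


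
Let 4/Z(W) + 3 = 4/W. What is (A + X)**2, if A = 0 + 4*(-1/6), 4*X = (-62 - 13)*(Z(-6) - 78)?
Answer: 9570904561/4356 ≈ 2.1972e+6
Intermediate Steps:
Z(W) = 4/(-3 + 4/W)
X = 32625/22 (X = ((-62 - 13)*(-4*(-6)/(-4 + 3*(-6)) - 78))/4 = (-75*(-4*(-6)/(-4 - 18) - 78))/4 = (-75*(-4*(-6)/(-22) - 78))/4 = (-75*(-4*(-6)*(-1/22) - 78))/4 = (-75*(-12/11 - 78))/4 = (-75*(-870/11))/4 = (1/4)*(65250/11) = 32625/22 ≈ 1483.0)
A = -2/3 (A = 0 + 4*(-1*1/6) = 0 + 4*(-1/6) = 0 - 2/3 = -2/3 ≈ -0.66667)
(A + X)**2 = (-2/3 + 32625/22)**2 = (97831/66)**2 = 9570904561/4356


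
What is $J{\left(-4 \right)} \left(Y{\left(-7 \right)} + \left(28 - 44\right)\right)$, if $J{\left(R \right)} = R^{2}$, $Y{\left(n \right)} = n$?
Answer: $-368$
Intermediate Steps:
$J{\left(-4 \right)} \left(Y{\left(-7 \right)} + \left(28 - 44\right)\right) = \left(-4\right)^{2} \left(-7 + \left(28 - 44\right)\right) = 16 \left(-7 + \left(28 - 44\right)\right) = 16 \left(-7 - 16\right) = 16 \left(-23\right) = -368$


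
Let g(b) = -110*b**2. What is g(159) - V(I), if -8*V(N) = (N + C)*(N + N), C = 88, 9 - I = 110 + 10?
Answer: -11121087/4 ≈ -2.7803e+6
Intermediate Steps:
I = -111 (I = 9 - (110 + 10) = 9 - 1*120 = 9 - 120 = -111)
V(N) = -N*(88 + N)/4 (V(N) = -(N + 88)*(N + N)/8 = -(88 + N)*2*N/8 = -N*(88 + N)/4)
g(159) - V(I) = -110*159**2 - (-1)*(-111)*(88 - 111)/4 = -110*25281 - (-1)*(-111)*(-23)/4 = -2780910 - 1*(-2553/4) = -2780910 + 2553/4 = -11121087/4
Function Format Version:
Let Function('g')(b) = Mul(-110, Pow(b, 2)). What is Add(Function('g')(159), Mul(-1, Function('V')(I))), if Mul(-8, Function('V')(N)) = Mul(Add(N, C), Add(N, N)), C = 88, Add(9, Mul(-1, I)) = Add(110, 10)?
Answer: Rational(-11121087, 4) ≈ -2.7803e+6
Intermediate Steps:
I = -111 (I = Add(9, Mul(-1, Add(110, 10))) = Add(9, Mul(-1, 120)) = Add(9, -120) = -111)
Function('V')(N) = Mul(Rational(-1, 4), N, Add(88, N)) (Function('V')(N) = Mul(Rational(-1, 8), Mul(Add(N, 88), Add(N, N))) = Mul(Rational(-1, 8), Mul(Add(88, N), Mul(2, N))) = Mul(Rational(-1, 8), Mul(2, N, Add(88, N))) = Mul(Rational(-1, 4), N, Add(88, N)))
Add(Function('g')(159), Mul(-1, Function('V')(I))) = Add(Mul(-110, Pow(159, 2)), Mul(-1, Mul(Rational(-1, 4), -111, Add(88, -111)))) = Add(Mul(-110, 25281), Mul(-1, Mul(Rational(-1, 4), -111, -23))) = Add(-2780910, Mul(-1, Rational(-2553, 4))) = Add(-2780910, Rational(2553, 4)) = Rational(-11121087, 4)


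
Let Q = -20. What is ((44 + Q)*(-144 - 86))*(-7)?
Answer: 38640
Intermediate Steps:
((44 + Q)*(-144 - 86))*(-7) = ((44 - 20)*(-144 - 86))*(-7) = (24*(-230))*(-7) = -5520*(-7) = 38640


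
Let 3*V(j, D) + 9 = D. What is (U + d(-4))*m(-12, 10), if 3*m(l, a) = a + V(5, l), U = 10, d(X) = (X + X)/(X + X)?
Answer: 11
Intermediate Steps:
d(X) = 1 (d(X) = (2*X)/((2*X)) = (2*X)*(1/(2*X)) = 1)
V(j, D) = -3 + D/3
m(l, a) = -1 + a/3 + l/9 (m(l, a) = (a + (-3 + l/3))/3 = (-3 + a + l/3)/3 = -1 + a/3 + l/9)
(U + d(-4))*m(-12, 10) = (10 + 1)*(-1 + (⅓)*10 + (⅑)*(-12)) = 11*(-1 + 10/3 - 4/3) = 11*1 = 11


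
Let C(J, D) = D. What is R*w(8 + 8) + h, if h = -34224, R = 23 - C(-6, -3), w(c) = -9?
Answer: -34458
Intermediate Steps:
R = 26 (R = 23 - 1*(-3) = 23 + 3 = 26)
R*w(8 + 8) + h = 26*(-9) - 34224 = -234 - 34224 = -34458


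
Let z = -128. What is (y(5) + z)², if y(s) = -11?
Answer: 19321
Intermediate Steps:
(y(5) + z)² = (-11 - 128)² = (-139)² = 19321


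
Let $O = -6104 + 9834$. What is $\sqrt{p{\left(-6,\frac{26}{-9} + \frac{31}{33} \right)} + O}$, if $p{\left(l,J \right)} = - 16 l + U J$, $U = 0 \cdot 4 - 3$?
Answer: $\frac{\sqrt{4172883}}{33} \approx 61.902$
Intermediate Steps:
$U = -3$ ($U = 0 - 3 = -3$)
$p{\left(l,J \right)} = - 16 l - 3 J$
$O = 3730$
$\sqrt{p{\left(-6,\frac{26}{-9} + \frac{31}{33} \right)} + O} = \sqrt{\left(\left(-16\right) \left(-6\right) - 3 \left(\frac{26}{-9} + \frac{31}{33}\right)\right) + 3730} = \sqrt{\left(96 - 3 \left(26 \left(- \frac{1}{9}\right) + 31 \cdot \frac{1}{33}\right)\right) + 3730} = \sqrt{\left(96 - 3 \left(- \frac{26}{9} + \frac{31}{33}\right)\right) + 3730} = \sqrt{\left(96 - - \frac{193}{33}\right) + 3730} = \sqrt{\left(96 + \frac{193}{33}\right) + 3730} = \sqrt{\frac{3361}{33} + 3730} = \sqrt{\frac{126451}{33}} = \frac{\sqrt{4172883}}{33}$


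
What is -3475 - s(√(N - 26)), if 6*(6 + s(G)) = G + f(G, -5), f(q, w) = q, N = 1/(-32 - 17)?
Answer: -3469 - 5*I*√51/21 ≈ -3469.0 - 1.7003*I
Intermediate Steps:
N = -1/49 (N = 1/(-49) = -1/49 ≈ -0.020408)
s(G) = -6 + G/3 (s(G) = -6 + (G + G)/6 = -6 + (2*G)/6 = -6 + G/3)
-3475 - s(√(N - 26)) = -3475 - (-6 + √(-1/49 - 26)/3) = -3475 - (-6 + √(-1275/49)/3) = -3475 - (-6 + (5*I*√51/7)/3) = -3475 - (-6 + 5*I*√51/21) = -3475 + (6 - 5*I*√51/21) = -3469 - 5*I*√51/21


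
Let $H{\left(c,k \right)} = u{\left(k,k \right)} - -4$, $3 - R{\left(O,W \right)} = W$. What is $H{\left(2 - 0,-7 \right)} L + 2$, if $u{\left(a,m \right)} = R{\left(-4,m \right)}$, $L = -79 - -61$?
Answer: $-250$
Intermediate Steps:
$R{\left(O,W \right)} = 3 - W$
$L = -18$ ($L = -79 + 61 = -18$)
$u{\left(a,m \right)} = 3 - m$
$H{\left(c,k \right)} = 7 - k$ ($H{\left(c,k \right)} = \left(3 - k\right) - -4 = \left(3 - k\right) + 4 = 7 - k$)
$H{\left(2 - 0,-7 \right)} L + 2 = \left(7 - -7\right) \left(-18\right) + 2 = \left(7 + 7\right) \left(-18\right) + 2 = 14 \left(-18\right) + 2 = -252 + 2 = -250$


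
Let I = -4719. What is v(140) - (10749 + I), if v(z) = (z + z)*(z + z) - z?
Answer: 72230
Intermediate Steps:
v(z) = -z + 4*z**2 (v(z) = (2*z)*(2*z) - z = 4*z**2 - z = -z + 4*z**2)
v(140) - (10749 + I) = 140*(-1 + 4*140) - (10749 - 4719) = 140*(-1 + 560) - 1*6030 = 140*559 - 6030 = 78260 - 6030 = 72230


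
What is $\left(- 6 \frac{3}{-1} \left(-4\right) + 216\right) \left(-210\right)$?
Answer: $-30240$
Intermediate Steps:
$\left(- 6 \frac{3}{-1} \left(-4\right) + 216\right) \left(-210\right) = \left(- 6 \cdot 3 \left(-1\right) \left(-4\right) + 216\right) \left(-210\right) = \left(\left(-6\right) \left(-3\right) \left(-4\right) + 216\right) \left(-210\right) = \left(18 \left(-4\right) + 216\right) \left(-210\right) = \left(-72 + 216\right) \left(-210\right) = 144 \left(-210\right) = -30240$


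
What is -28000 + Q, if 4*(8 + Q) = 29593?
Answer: -82439/4 ≈ -20610.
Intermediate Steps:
Q = 29561/4 (Q = -8 + (1/4)*29593 = -8 + 29593/4 = 29561/4 ≈ 7390.3)
-28000 + Q = -28000 + 29561/4 = -82439/4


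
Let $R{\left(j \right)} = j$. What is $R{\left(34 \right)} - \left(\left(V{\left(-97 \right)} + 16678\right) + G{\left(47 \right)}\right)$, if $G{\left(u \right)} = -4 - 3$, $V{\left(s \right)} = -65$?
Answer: $-16572$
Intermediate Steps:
$G{\left(u \right)} = -7$ ($G{\left(u \right)} = -4 - 3 = -7$)
$R{\left(34 \right)} - \left(\left(V{\left(-97 \right)} + 16678\right) + G{\left(47 \right)}\right) = 34 - \left(\left(-65 + 16678\right) - 7\right) = 34 - \left(16613 - 7\right) = 34 - 16606 = -16572$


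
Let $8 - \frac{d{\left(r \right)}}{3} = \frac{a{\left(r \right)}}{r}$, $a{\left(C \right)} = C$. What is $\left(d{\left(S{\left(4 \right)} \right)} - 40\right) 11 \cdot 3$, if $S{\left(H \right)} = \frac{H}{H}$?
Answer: $-627$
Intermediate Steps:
$S{\left(H \right)} = 1$
$d{\left(r \right)} = 21$ ($d{\left(r \right)} = 24 - 3 \frac{r}{r} = 24 - 3 = 21$)
$\left(d{\left(S{\left(4 \right)} \right)} - 40\right) 11 \cdot 3 = \left(21 - 40\right) 11 \cdot 3 = \left(-19\right) 33 = -627$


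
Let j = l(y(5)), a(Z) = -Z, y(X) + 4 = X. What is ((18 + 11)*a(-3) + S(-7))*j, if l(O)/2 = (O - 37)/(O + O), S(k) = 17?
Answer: -3744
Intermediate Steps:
y(X) = -4 + X
l(O) = (-37 + O)/O (l(O) = 2*((O - 37)/(O + O)) = 2*((-37 + O)/((2*O))) = 2*((-37 + O)*(1/(2*O))) = 2*((-37 + O)/(2*O)) = (-37 + O)/O)
j = -36 (j = (-37 + (-4 + 5))/(-4 + 5) = (-37 + 1)/1 = 1*(-36) = -36)
((18 + 11)*a(-3) + S(-7))*j = ((18 + 11)*(-1*(-3)) + 17)*(-36) = (29*3 + 17)*(-36) = (87 + 17)*(-36) = 104*(-36) = -3744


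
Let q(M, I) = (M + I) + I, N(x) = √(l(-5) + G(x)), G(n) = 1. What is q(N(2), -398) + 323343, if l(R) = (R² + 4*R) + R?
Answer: 322548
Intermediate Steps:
l(R) = R² + 5*R
N(x) = 1 (N(x) = √(-5*(5 - 5) + 1) = √(-5*0 + 1) = √(0 + 1) = √1 = 1)
q(M, I) = M + 2*I (q(M, I) = (I + M) + I = M + 2*I)
q(N(2), -398) + 323343 = (1 + 2*(-398)) + 323343 = (1 - 796) + 323343 = -795 + 323343 = 322548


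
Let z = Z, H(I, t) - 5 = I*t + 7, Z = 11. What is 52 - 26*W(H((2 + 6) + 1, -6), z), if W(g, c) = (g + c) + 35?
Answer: -52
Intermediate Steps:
H(I, t) = 12 + I*t (H(I, t) = 5 + (I*t + 7) = 5 + (7 + I*t) = 12 + I*t)
z = 11
W(g, c) = 35 + c + g (W(g, c) = (c + g) + 35 = 35 + c + g)
52 - 26*W(H((2 + 6) + 1, -6), z) = 52 - 26*(35 + 11 + (12 + ((2 + 6) + 1)*(-6))) = 52 - 26*(35 + 11 + (12 + (8 + 1)*(-6))) = 52 - 26*(35 + 11 + (12 + 9*(-6))) = 52 - 26*(35 + 11 + (12 - 54)) = 52 - 26*(35 + 11 - 42) = 52 - 26*4 = 52 - 104 = -52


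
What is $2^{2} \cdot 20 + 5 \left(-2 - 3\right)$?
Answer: $55$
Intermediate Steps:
$2^{2} \cdot 20 + 5 \left(-2 - 3\right) = 4 \cdot 20 + 5 \left(-5\right) = 80 - 25 = 55$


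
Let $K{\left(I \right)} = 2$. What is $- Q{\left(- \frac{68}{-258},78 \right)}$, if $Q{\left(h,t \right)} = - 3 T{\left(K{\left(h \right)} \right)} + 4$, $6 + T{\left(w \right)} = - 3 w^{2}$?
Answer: $-58$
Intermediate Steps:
$T{\left(w \right)} = -6 - 3 w^{2}$
$Q{\left(h,t \right)} = 58$ ($Q{\left(h,t \right)} = - 3 \left(-6 - 3 \cdot 2^{2}\right) + 4 = - 3 \left(-6 - 12\right) + 4 = \left(-3\right) \left(-18\right) + 4 = 54 + 4 = 58$)
$- Q{\left(- \frac{68}{-258},78 \right)} = \left(-1\right) 58 = -58$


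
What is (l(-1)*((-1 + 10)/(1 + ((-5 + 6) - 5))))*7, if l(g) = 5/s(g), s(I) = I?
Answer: 105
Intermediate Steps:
l(g) = 5/g
(l(-1)*((-1 + 10)/(1 + ((-5 + 6) - 5))))*7 = ((5/(-1))*((-1 + 10)/(1 + ((-5 + 6) - 5))))*7 = ((5*(-1))*(9/(1 + (1 - 5))))*7 = -45/(1 - 4)*7 = -45/(-3)*7 = -45*(-1)/3*7 = -5*(-3)*7 = 15*7 = 105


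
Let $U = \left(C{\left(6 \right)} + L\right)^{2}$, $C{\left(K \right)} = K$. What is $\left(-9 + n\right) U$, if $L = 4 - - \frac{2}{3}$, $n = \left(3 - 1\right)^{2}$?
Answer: $- \frac{5120}{9} \approx -568.89$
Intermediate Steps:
$n = 4$ ($n = 2^{2} = 4$)
$L = \frac{14}{3}$ ($L = 4 - \left(-2\right) \frac{1}{3} = 4 - - \frac{2}{3} = 4 + \frac{2}{3} = \frac{14}{3} \approx 4.6667$)
$U = \frac{1024}{9}$ ($U = \left(6 + \frac{14}{3}\right)^{2} = \left(\frac{32}{3}\right)^{2} = \frac{1024}{9} \approx 113.78$)
$\left(-9 + n\right) U = \left(-9 + 4\right) \frac{1024}{9} = \left(-5\right) \frac{1024}{9} = - \frac{5120}{9}$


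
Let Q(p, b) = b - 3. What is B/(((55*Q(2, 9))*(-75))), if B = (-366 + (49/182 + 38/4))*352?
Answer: 74096/14625 ≈ 5.0664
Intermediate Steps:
Q(p, b) = -3 + b
B = -1630112/13 (B = (-366 + (49*(1/182) + 38*(1/4)))*352 = (-366 + (7/26 + 19/2))*352 = (-366 + 127/13)*352 = -4631/13*352 = -1630112/13 ≈ -1.2539e+5)
B/(((55*Q(2, 9))*(-75))) = -1630112*(-1/(4125*(-3 + 9)))/13 = -1630112/(13*((55*6)*(-75))) = -1630112/(13*(330*(-75))) = -1630112/13/(-24750) = -1630112/13*(-1/24750) = 74096/14625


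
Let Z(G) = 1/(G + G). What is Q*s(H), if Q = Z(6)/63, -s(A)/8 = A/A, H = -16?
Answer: -2/189 ≈ -0.010582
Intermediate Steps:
Z(G) = 1/(2*G)
s(A) = -8 (s(A) = -8*A/A = -8*1 = -8)
Q = 1/756 (Q = ((1/2)/6)/63 = ((1/2)*(1/6))*(1/63) = (1/12)*(1/63) = 1/756 ≈ 0.0013228)
Q*s(H) = (1/756)*(-8) = -2/189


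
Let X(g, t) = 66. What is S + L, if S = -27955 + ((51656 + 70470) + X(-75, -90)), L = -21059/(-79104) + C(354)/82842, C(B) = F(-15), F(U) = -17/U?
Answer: 1543873481767363/16382833920 ≈ 94237.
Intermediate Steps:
C(B) = 17/15 (C(B) = -17/(-15) = -17*(-1/15) = 17/15)
L = 4361648323/16382833920 (L = -21059/(-79104) + (17/15)/82842 = -21059*(-1/79104) + (17/15)*(1/82842) = 21059/79104 + 17/1242630 = 4361648323/16382833920 ≈ 0.26623)
S = 94237 (S = -27955 + ((51656 + 70470) + 66) = -27955 + (122126 + 66) = -27955 + 122192 = 94237)
S + L = 94237 + 4361648323/16382833920 = 1543873481767363/16382833920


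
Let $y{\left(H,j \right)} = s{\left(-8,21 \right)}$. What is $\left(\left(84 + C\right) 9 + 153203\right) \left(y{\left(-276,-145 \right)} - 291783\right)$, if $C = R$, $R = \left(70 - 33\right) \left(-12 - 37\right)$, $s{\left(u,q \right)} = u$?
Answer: $-40162696822$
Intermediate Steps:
$y{\left(H,j \right)} = -8$
$R = -1813$ ($R = 37 \left(-49\right) = -1813$)
$C = -1813$
$\left(\left(84 + C\right) 9 + 153203\right) \left(y{\left(-276,-145 \right)} - 291783\right) = \left(\left(84 - 1813\right) 9 + 153203\right) \left(-8 - 291783\right) = \left(\left(-1729\right) 9 + 153203\right) \left(-291791\right) = \left(-15561 + 153203\right) \left(-291791\right) = 137642 \left(-291791\right) = -40162696822$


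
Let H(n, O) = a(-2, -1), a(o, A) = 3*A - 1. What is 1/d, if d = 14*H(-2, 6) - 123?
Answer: -1/179 ≈ -0.0055866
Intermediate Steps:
a(o, A) = -1 + 3*A
H(n, O) = -4 (H(n, O) = -1 + 3*(-1) = -1 - 3 = -4)
d = -179 (d = 14*(-4) - 123 = -56 - 123 = -179)
1/d = 1/(-179) = -1/179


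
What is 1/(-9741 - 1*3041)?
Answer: -1/12782 ≈ -7.8235e-5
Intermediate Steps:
1/(-9741 - 1*3041) = 1/(-9741 - 3041) = 1/(-12782) = -1/12782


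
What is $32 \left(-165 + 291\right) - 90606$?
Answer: $-86574$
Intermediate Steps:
$32 \left(-165 + 291\right) - 90606 = 32 \cdot 126 - 90606 = 4032 - 90606 = -86574$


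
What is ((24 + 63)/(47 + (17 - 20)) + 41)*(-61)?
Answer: -115351/44 ≈ -2621.6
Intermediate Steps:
((24 + 63)/(47 + (17 - 20)) + 41)*(-61) = (87/(47 - 3) + 41)*(-61) = (87/44 + 41)*(-61) = (1891/44)*(-61) = -115351/44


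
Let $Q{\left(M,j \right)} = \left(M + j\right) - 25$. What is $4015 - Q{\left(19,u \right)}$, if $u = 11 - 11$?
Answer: $4021$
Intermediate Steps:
$u = 0$ ($u = 11 - 11 = 0$)
$Q{\left(M,j \right)} = -25 + M + j$
$4015 - Q{\left(19,u \right)} = 4015 - \left(-25 + 19 + 0\right) = 4015 - -6 = 4015 + 6 = 4021$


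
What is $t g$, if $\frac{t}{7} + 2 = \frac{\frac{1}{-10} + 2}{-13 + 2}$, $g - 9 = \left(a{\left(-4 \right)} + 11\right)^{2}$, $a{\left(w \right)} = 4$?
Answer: $- \frac{195741}{55} \approx -3558.9$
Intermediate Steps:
$g = 234$ ($g = 9 + \left(4 + 11\right)^{2} = 9 + 15^{2} = 9 + 225 = 234$)
$t = - \frac{1673}{110}$ ($t = -14 + 7 \frac{\frac{1}{-10} + 2}{-13 + 2} = -14 + 7 \frac{- \frac{1}{10} + 2}{-11} = -14 + 7 \cdot \frac{19}{10} \left(- \frac{1}{11}\right) = -14 + 7 \left(- \frac{19}{110}\right) = -14 - \frac{133}{110} = - \frac{1673}{110} \approx -15.209$)
$t g = \left(- \frac{1673}{110}\right) 234 = - \frac{195741}{55}$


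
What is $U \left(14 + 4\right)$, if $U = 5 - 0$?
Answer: $90$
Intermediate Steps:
$U = 5$ ($U = 5 + 0 = 5$)
$U \left(14 + 4\right) = 5 \left(14 + 4\right) = 5 \cdot 18 = 90$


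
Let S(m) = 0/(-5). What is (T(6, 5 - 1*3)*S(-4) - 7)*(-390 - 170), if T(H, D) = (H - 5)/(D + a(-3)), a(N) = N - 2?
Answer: 3920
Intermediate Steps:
S(m) = 0 (S(m) = 0*(-⅕) = 0)
a(N) = -2 + N
T(H, D) = (-5 + H)/(-5 + D) (T(H, D) = (H - 5)/(D + (-2 - 3)) = (-5 + H)/(D - 5) = (-5 + H)/(-5 + D))
(T(6, 5 - 1*3)*S(-4) - 7)*(-390 - 170) = (((-5 + 6)/(-5 + (5 - 1*3)))*0 - 7)*(-390 - 170) = ((1/(-5 + (5 - 3)))*0 - 7)*(-560) = ((1/(-5 + 2))*0 - 7)*(-560) = ((1/(-3))*0 - 7)*(-560) = (-⅓*1*0 - 7)*(-560) = (-⅓*0 - 7)*(-560) = (0 - 7)*(-560) = -7*(-560) = 3920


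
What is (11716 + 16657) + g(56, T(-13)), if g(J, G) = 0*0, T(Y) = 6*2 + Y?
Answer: 28373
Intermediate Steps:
T(Y) = 12 + Y
g(J, G) = 0
(11716 + 16657) + g(56, T(-13)) = (11716 + 16657) + 0 = 28373 + 0 = 28373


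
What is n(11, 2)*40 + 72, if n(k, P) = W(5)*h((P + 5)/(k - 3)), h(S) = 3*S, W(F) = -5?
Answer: -453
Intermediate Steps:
n(k, P) = -15*(5 + P)/(-3 + k) (n(k, P) = -15*(P + 5)/(k - 3) = -15*(5 + P)/(-3 + k))
n(11, 2)*40 + 72 = (15*(-5 - 1*2)/(-3 + 11))*40 + 72 = (15*(-5 - 2)/8)*40 + 72 = (15*(⅛)*(-7))*40 + 72 = -105/8*40 + 72 = -525 + 72 = -453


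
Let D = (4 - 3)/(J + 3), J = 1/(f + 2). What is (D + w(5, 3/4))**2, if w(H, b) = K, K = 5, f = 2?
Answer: 4761/169 ≈ 28.172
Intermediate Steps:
J = 1/4 (J = 1/(2 + 2) = 1/4 ≈ 0.25000)
w(H, b) = 5
D = 4/13 (D = (4 - 3)/(1/4 + 3) = 1/(13/4) = 1*(4/13) = 4/13 ≈ 0.30769)
(D + w(5, 3/4))**2 = (4/13 + 5)**2 = (69/13)**2 = 4761/169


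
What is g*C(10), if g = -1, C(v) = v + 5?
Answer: -15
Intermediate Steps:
C(v) = 5 + v
g*C(10) = -(5 + 10) = -1*15 = -15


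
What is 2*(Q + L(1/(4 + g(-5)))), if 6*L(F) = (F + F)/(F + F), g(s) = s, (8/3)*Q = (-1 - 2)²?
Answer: 85/12 ≈ 7.0833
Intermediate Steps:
Q = 27/8 (Q = 3*(-1 - 2)²/8 = (3/8)*(-3)² = (3/8)*9 = 27/8 ≈ 3.3750)
L(F) = ⅙ (L(F) = ((F + F)/(F + F))/6 = ((2*F)/((2*F)))/6 = ((2*F)*(1/(2*F)))/6 = (⅙)*1 = ⅙)
2*(Q + L(1/(4 + g(-5)))) = 2*(27/8 + ⅙) = 2*(85/24) = 85/12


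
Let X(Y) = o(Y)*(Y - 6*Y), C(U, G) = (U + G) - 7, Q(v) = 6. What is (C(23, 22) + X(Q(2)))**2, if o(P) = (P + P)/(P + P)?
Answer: 64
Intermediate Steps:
C(U, G) = -7 + G + U (C(U, G) = (G + U) - 7 = -7 + G + U)
o(P) = 1 (o(P) = (2*P)/((2*P)) = (2*P)*(1/(2*P)) = 1)
X(Y) = -5*Y (X(Y) = 1*(Y - 6*Y) = 1*(-5*Y) = -5*Y)
(C(23, 22) + X(Q(2)))**2 = ((-7 + 22 + 23) - 5*6)**2 = (38 - 30)**2 = 8**2 = 64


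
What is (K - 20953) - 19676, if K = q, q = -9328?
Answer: -49957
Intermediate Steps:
K = -9328
(K - 20953) - 19676 = (-9328 - 20953) - 19676 = -30281 - 19676 = -49957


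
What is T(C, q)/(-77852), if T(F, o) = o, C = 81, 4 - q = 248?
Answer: 61/19463 ≈ 0.0031342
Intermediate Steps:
q = -244 (q = 4 - 1*248 = 4 - 248 = -244)
T(C, q)/(-77852) = -244/(-77852) = -244*(-1/77852) = 61/19463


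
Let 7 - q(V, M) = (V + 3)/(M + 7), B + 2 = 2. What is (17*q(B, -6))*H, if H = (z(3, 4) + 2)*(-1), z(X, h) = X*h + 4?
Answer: -1224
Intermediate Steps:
B = 0 (B = -2 + 2 = 0)
z(X, h) = 4 + X*h
H = -18 (H = ((4 + 3*4) + 2)*(-1) = ((4 + 12) + 2)*(-1) = (16 + 2)*(-1) = 18*(-1) = -18)
q(V, M) = 7 - (3 + V)/(7 + M) (q(V, M) = 7 - (V + 3)/(M + 7) = 7 - (3 + V)/(7 + M))
(17*q(B, -6))*H = (17*((46 - 1*0 + 7*(-6))/(7 - 6)))*(-18) = (17*((46 + 0 - 42)/1))*(-18) = (17*(1*4))*(-18) = (17*4)*(-18) = 68*(-18) = -1224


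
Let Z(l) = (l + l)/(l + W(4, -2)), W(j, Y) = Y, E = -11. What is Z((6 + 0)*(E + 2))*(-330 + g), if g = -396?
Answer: -9801/7 ≈ -1400.1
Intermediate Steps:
Z(l) = 2*l/(-2 + l) (Z(l) = (l + l)/(l - 2) = (2*l)/(-2 + l) = 2*l/(-2 + l))
Z((6 + 0)*(E + 2))*(-330 + g) = (2*((6 + 0)*(-11 + 2))/(-2 + (6 + 0)*(-11 + 2)))*(-330 - 396) = (2*(6*(-9))/(-2 + 6*(-9)))*(-726) = (2*(-54)/(-2 - 54))*(-726) = (2*(-54)/(-56))*(-726) = (2*(-54)*(-1/56))*(-726) = (27/14)*(-726) = -9801/7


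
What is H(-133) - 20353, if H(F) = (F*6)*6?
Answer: -25141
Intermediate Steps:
H(F) = 36*F (H(F) = (6*F)*6 = 36*F)
H(-133) - 20353 = 36*(-133) - 20353 = -4788 - 20353 = -25141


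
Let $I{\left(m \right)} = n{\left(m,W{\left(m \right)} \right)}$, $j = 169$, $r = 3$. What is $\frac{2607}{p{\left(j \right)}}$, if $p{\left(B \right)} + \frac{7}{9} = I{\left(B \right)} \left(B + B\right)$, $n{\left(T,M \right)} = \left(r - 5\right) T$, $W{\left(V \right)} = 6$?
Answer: $- \frac{2133}{93473} \approx -0.022819$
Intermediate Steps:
$n{\left(T,M \right)} = - 2 T$ ($n{\left(T,M \right)} = \left(3 - 5\right) T = - 2 T$)
$I{\left(m \right)} = - 2 m$
$p{\left(B \right)} = - \frac{7}{9} - 4 B^{2}$ ($p{\left(B \right)} = - \frac{7}{9} + - 2 B \left(B + B\right) = - \frac{7}{9} + - 2 B 2 B = - \frac{7}{9} - 4 B^{2}$)
$\frac{2607}{p{\left(j \right)}} = \frac{2607}{- \frac{7}{9} - 4 \cdot 169^{2}} = \frac{2607}{- \frac{7}{9} - 114244} = \frac{2607}{- \frac{1028203}{9}} = 2607 \left(- \frac{9}{1028203}\right) = - \frac{2133}{93473}$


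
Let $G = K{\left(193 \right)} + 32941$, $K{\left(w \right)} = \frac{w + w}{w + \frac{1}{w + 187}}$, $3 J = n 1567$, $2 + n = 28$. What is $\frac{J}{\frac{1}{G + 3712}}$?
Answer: $\frac{109527303369926}{220023} \approx 4.978 \cdot 10^{8}$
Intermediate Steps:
$n = 26$ ($n = -2 + 28 = 26$)
$J = \frac{40742}{3}$ ($J = \frac{26 \cdot 1567}{3} = \frac{1}{3} \cdot 40742 = \frac{40742}{3} \approx 13581.0$)
$K{\left(w \right)} = \frac{2 w}{w + \frac{1}{187 + w}}$
$G = \frac{2416072561}{73341}$ ($G = 2 \cdot 193 \frac{1}{1 + 193^{2} + 187 \cdot 193} \left(187 + 193\right) + 32941 = 2 \cdot 193 \frac{1}{1 + 37249 + 36091} \cdot 380 + 32941 = 2 \cdot 193 \cdot \frac{1}{73341} \cdot 380 + 32941 = \frac{146680}{73341} + 32941 = \frac{2416072561}{73341} \approx 32943.0$)
$\frac{J}{\frac{1}{G + 3712}} = \frac{40742}{3 \frac{1}{\frac{2416072561}{73341} + 3712}} = \frac{40742}{3 \frac{1}{\frac{2688314353}{73341}}} = \frac{40742}{3 \cdot \frac{73341}{2688314353}} = \frac{40742}{3} \cdot \frac{2688314353}{73341} = \frac{109527303369926}{220023}$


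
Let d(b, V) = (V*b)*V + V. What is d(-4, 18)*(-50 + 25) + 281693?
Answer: 313643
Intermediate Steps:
d(b, V) = V + b*V² (d(b, V) = b*V² + V = V + b*V²)
d(-4, 18)*(-50 + 25) + 281693 = (18*(1 + 18*(-4)))*(-50 + 25) + 281693 = (18*(1 - 72))*(-25) + 281693 = (18*(-71))*(-25) + 281693 = -1278*(-25) + 281693 = 31950 + 281693 = 313643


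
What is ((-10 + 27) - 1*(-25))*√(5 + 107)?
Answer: 168*√7 ≈ 444.49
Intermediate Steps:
((-10 + 27) - 1*(-25))*√(5 + 107) = (17 + 25)*√112 = 42*(4*√7) = 168*√7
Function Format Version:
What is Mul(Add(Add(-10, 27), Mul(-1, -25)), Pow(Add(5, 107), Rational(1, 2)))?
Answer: Mul(168, Pow(7, Rational(1, 2))) ≈ 444.49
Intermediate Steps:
Mul(Add(Add(-10, 27), Mul(-1, -25)), Pow(Add(5, 107), Rational(1, 2))) = Mul(Add(17, 25), Pow(112, Rational(1, 2))) = Mul(42, Mul(4, Pow(7, Rational(1, 2)))) = Mul(168, Pow(7, Rational(1, 2)))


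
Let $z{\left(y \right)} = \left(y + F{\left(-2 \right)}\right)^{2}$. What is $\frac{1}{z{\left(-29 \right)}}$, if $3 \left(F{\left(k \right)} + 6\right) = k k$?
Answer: $\frac{9}{10201} \approx 0.00088227$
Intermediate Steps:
$F{\left(k \right)} = -6 + \frac{k^{2}}{3}$ ($F{\left(k \right)} = -6 + \frac{k k}{3} = -6 + \frac{k^{2}}{3}$)
$z{\left(y \right)} = \left(- \frac{14}{3} + y\right)^{2}$ ($z{\left(y \right)} = \left(y - \left(6 - \frac{\left(-2\right)^{2}}{3}\right)\right)^{2} = \left(y + \left(-6 + \frac{1}{3} \cdot 4\right)\right)^{2} = \left(y + \left(-6 + \frac{4}{3}\right)\right)^{2} = \left(y - \frac{14}{3}\right)^{2} = \left(- \frac{14}{3} + y\right)^{2}$)
$\frac{1}{z{\left(-29 \right)}} = \frac{1}{\frac{1}{9} \left(-14 + 3 \left(-29\right)\right)^{2}} = \frac{1}{\frac{1}{9} \left(-14 - 87\right)^{2}} = \frac{1}{\frac{1}{9} \left(-101\right)^{2}} = \frac{1}{\frac{1}{9} \cdot 10201} = \frac{1}{\frac{10201}{9}} = \frac{9}{10201}$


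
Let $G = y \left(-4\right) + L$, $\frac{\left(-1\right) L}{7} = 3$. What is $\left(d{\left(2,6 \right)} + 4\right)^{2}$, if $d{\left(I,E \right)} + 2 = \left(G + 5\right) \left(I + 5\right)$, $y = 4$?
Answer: $49284$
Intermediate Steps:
$L = -21$ ($L = \left(-7\right) 3 = -21$)
$G = -37$ ($G = 4 \left(-4\right) - 21 = -16 - 21 = -37$)
$d{\left(I,E \right)} = -162 - 32 I$ ($d{\left(I,E \right)} = -2 + \left(-37 + 5\right) \left(I + 5\right) = -2 - 32 \left(5 + I\right) = -2 - \left(160 + 32 I\right) = -162 - 32 I$)
$\left(d{\left(2,6 \right)} + 4\right)^{2} = \left(\left(-162 - 64\right) + 4\right)^{2} = \left(-226 + 4\right)^{2} = \left(-222\right)^{2} = 49284$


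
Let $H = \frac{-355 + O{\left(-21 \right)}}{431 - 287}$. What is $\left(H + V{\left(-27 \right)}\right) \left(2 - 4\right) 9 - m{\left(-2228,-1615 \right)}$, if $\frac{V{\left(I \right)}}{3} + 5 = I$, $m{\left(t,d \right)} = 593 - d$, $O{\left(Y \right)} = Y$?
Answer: $-433$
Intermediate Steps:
$V{\left(I \right)} = -15 + 3 I$
$H = - \frac{47}{18}$ ($H = \frac{-355 - 21}{431 - 287} = - \frac{376}{144} = \left(-376\right) \frac{1}{144} = - \frac{47}{18} \approx -2.6111$)
$\left(H + V{\left(-27 \right)}\right) \left(2 - 4\right) 9 - m{\left(-2228,-1615 \right)} = \left(- \frac{47}{18} + \left(-15 + 3 \left(-27\right)\right)\right) \left(2 - 4\right) 9 - \left(593 - -1615\right) = \left(- \frac{47}{18} - 96\right) \left(\left(-2\right) 9\right) - \left(593 + 1615\right) = \left(- \frac{47}{18} - 96\right) \left(-18\right) - 2208 = \left(- \frac{1775}{18}\right) \left(-18\right) - 2208 = 1775 - 2208 = -433$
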